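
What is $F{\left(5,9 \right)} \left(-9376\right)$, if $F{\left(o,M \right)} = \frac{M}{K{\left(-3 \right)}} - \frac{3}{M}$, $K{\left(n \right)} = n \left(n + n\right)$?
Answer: $- \frac{4688}{3} \approx -1562.7$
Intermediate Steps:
$K{\left(n \right)} = 2 n^{2}$ ($K{\left(n \right)} = n 2 n = 2 n^{2}$)
$F{\left(o,M \right)} = - \frac{3}{M} + \frac{M}{18}$ ($F{\left(o,M \right)} = \frac{M}{2 \left(-3\right)^{2}} - \frac{3}{M} = \frac{M}{2 \cdot 9} - \frac{3}{M} = \frac{M}{18} - \frac{3}{M} = - \frac{3}{M} + \frac{M}{18}$)
$F{\left(5,9 \right)} \left(-9376\right) = \left(- \frac{3}{9} + \frac{1}{18} \cdot 9\right) \left(-9376\right) = \left(\left(-3\right) \frac{1}{9} + \frac{1}{2}\right) \left(-9376\right) = \left(- \frac{1}{3} + \frac{1}{2}\right) \left(-9376\right) = \frac{1}{6} \left(-9376\right) = - \frac{4688}{3}$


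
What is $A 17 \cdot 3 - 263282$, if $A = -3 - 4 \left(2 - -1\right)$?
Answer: $-264047$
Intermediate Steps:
$A = -15$ ($A = -3 - 4 \left(2 + 1\right) = -3 - 12 = -15$)
$A 17 \cdot 3 - 263282 = \left(-15\right) 17 \cdot 3 - 263282 = \left(-255\right) 3 - 263282 = -765 - 263282 = -264047$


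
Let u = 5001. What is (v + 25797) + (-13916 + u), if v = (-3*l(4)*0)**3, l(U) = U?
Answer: 16882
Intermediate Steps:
v = 0 (v = (-3*4*0)**3 = (-12*0)**3 = 0**3 = 0)
(v + 25797) + (-13916 + u) = (0 + 25797) + (-13916 + 5001) = 25797 - 8915 = 16882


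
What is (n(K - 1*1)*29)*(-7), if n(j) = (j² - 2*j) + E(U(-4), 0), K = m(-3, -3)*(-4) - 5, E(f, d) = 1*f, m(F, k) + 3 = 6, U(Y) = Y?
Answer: -72268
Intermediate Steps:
m(F, k) = 3 (m(F, k) = -3 + 6 = 3)
E(f, d) = f
K = -17 (K = 3*(-4) - 5 = -12 - 5 = -17)
n(j) = -4 + j² - 2*j (n(j) = (j² - 2*j) - 4 = -4 + j² - 2*j)
(n(K - 1*1)*29)*(-7) = ((-4 + (-17 - 1*1)² - 2*(-17 - 1*1))*29)*(-7) = ((-4 + (-17 - 1)² - 2*(-17 - 1))*29)*(-7) = ((-4 + (-18)² - 2*(-18))*29)*(-7) = ((-4 + 324 + 36)*29)*(-7) = (356*29)*(-7) = 10324*(-7) = -72268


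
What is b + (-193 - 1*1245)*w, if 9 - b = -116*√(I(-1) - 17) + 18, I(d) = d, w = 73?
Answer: -104983 + 348*I*√2 ≈ -1.0498e+5 + 492.15*I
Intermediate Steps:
b = -9 + 348*I*√2 (b = 9 - (-116*√(-1 - 17) + 18) = 9 - (-348*I*√2 + 18) = 9 - (18 - 348*I*√2) = 9 + (-18 + 348*I*√2) = -9 + 348*I*√2 ≈ -9.0 + 492.15*I)
b + (-193 - 1*1245)*w = (-9 + 348*I*√2) + (-193 - 1*1245)*73 = (-9 + 348*I*√2) + (-193 - 1245)*73 = (-9 + 348*I*√2) - 1438*73 = (-9 + 348*I*√2) - 104974 = -104983 + 348*I*√2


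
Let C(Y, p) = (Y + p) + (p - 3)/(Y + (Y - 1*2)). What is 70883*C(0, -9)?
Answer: -212649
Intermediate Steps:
C(Y, p) = Y + p + (-3 + p)/(-2 + 2*Y) (C(Y, p) = (Y + p) + (-3 + p)/(Y + (Y - 2)) = (Y + p) + (-3 + p)/(Y + (-2 + Y)) = (Y + p) + (-3 + p)/(-2 + 2*Y) = Y + p + (-3 + p)/(-2 + 2*Y))
70883*C(0, -9) = 70883*((-3/2 + 0**2 - 1*0 - 1/2*(-9) + 0*(-9))/(-1 + 0)) = 70883*((-3/2 + 0 + 0 + 9/2 + 0)/(-1)) = 70883*(-1*3) = 70883*(-3) = -212649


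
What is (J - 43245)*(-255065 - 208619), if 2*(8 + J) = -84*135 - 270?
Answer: 22747409672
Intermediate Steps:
J = -5813 (J = -8 + (-84*135 - 270)/2 = -8 + (-11340 - 270)/2 = -8 + (½)*(-11610) = -8 - 5805 = -5813)
(J - 43245)*(-255065 - 208619) = (-5813 - 43245)*(-255065 - 208619) = -49058*(-463684) = 22747409672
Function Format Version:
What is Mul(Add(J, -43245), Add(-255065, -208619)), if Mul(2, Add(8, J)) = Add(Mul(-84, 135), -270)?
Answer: 22747409672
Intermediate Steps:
J = -5813 (J = Add(-8, Mul(Rational(1, 2), Add(Mul(-84, 135), -270))) = Add(-8, Mul(Rational(1, 2), Add(-11340, -270))) = Add(-8, Mul(Rational(1, 2), -11610)) = Add(-8, -5805) = -5813)
Mul(Add(J, -43245), Add(-255065, -208619)) = Mul(Add(-5813, -43245), Add(-255065, -208619)) = Mul(-49058, -463684) = 22747409672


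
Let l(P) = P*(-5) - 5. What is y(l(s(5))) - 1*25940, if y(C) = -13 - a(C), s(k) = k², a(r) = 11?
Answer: -25964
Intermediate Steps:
l(P) = -5 - 5*P (l(P) = -5*P - 5 = -5 - 5*P)
y(C) = -24 (y(C) = -13 - 1*11 = -13 - 11 = -24)
y(l(s(5))) - 1*25940 = -24 - 1*25940 = -24 - 25940 = -25964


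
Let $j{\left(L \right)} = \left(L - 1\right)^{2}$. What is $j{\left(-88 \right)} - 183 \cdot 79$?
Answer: $-6536$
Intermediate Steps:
$j{\left(L \right)} = \left(-1 + L\right)^{2}$
$j{\left(-88 \right)} - 183 \cdot 79 = \left(-1 - 88\right)^{2} - 183 \cdot 79 = \left(-89\right)^{2} - 14457 = 7921 - 14457 = -6536$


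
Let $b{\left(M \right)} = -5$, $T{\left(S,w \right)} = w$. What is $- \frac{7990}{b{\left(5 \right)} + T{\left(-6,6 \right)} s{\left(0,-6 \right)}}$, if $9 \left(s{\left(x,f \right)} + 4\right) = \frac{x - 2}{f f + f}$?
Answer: $\frac{359550}{1307} \approx 275.1$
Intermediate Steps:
$s{\left(x,f \right)} = -4 + \frac{-2 + x}{9 \left(f + f^{2}\right)}$ ($s{\left(x,f \right)} = -4 + \frac{\left(x - 2\right) \frac{1}{f f + f}}{9} = -4 + \frac{\left(-2 + x\right) \frac{1}{f^{2} + f}}{9} = -4 + \frac{\left(-2 + x\right) \frac{1}{f + f^{2}}}{9} = -4 + \frac{\frac{1}{f + f^{2}} \left(-2 + x\right)}{9} = -4 + \frac{-2 + x}{9 \left(f + f^{2}\right)}$)
$- \frac{7990}{b{\left(5 \right)} + T{\left(-6,6 \right)} s{\left(0,-6 \right)}} = - \frac{7990}{-5 + 6 \frac{-2 + 0 - -216 - 36 \left(-6\right)^{2}}{9 \left(-6\right) \left(1 - 6\right)}} = - \frac{7990}{-5 + 6 \cdot \frac{1}{9} \left(- \frac{1}{6}\right) \frac{1}{-5} \left(-2 + 0 + 216 - 1296\right)} = - \frac{7990}{-5 + 6 \cdot \frac{1}{9} \left(- \frac{1}{6}\right) \left(- \frac{1}{5}\right) \left(-2 + 0 + 216 - 1296\right)} = - \frac{7990}{-5 + 6 \cdot \frac{1}{9} \left(- \frac{1}{6}\right) \left(- \frac{1}{5}\right) \left(-1082\right)} = - \frac{7990}{-5 + 6 \left(- \frac{541}{135}\right)} = - \frac{7990}{-5 - \frac{1082}{45}} = - \frac{7990}{- \frac{1307}{45}} = \left(-7990\right) \left(- \frac{45}{1307}\right) = \frac{359550}{1307}$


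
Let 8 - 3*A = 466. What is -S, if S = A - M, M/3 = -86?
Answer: -316/3 ≈ -105.33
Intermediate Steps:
M = -258 (M = 3*(-86) = -258)
A = -458/3 (A = 8/3 - ⅓*466 = 8/3 - 466/3 = -458/3 ≈ -152.67)
S = 316/3 (S = -458/3 - 1*(-258) = -458/3 + 258 = 316/3 ≈ 105.33)
-S = -1*316/3 = -316/3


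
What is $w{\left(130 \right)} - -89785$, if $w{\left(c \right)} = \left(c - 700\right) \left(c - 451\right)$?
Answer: $272755$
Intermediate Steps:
$w{\left(c \right)} = \left(-700 + c\right) \left(-451 + c\right)$
$w{\left(130 \right)} - -89785 = \left(315700 + 130^{2} - 149630\right) - -89785 = \left(315700 + 16900 - 149630\right) + 89785 = 182970 + 89785 = 272755$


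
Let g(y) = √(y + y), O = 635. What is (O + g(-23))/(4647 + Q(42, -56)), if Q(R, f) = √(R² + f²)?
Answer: 635/4717 + I*√46/4717 ≈ 0.13462 + 0.0014378*I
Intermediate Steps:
g(y) = √2*√y (g(y) = √(2*y) = √2*√y)
(O + g(-23))/(4647 + Q(42, -56)) = (635 + √2*√(-23))/(4647 + √(42² + (-56)²)) = (635 + √2*(I*√23))/(4647 + √(1764 + 3136)) = (635 + I*√46)/(4647 + √4900) = (635 + I*√46)/(4647 + 70) = (635 + I*√46)/4717 = (635 + I*√46)*(1/4717) = 635/4717 + I*√46/4717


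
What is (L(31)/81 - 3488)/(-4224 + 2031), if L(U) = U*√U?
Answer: 3488/2193 - 31*√31/177633 ≈ 1.5895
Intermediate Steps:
L(U) = U^(3/2)
(L(31)/81 - 3488)/(-4224 + 2031) = (31^(3/2)/81 - 3488)/(-4224 + 2031) = ((31*√31)*(1/81) - 3488)/(-2193) = (31*√31/81 - 3488)*(-1/2193) = (-3488 + 31*√31/81)*(-1/2193) = 3488/2193 - 31*√31/177633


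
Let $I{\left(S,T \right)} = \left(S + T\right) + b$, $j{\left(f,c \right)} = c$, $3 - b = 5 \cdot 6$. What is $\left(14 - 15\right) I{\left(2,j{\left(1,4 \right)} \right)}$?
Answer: $21$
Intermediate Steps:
$b = -27$ ($b = 3 - 5 \cdot 6 = 3 - 30 = -27$)
$I{\left(S,T \right)} = -27 + S + T$ ($I{\left(S,T \right)} = \left(S + T\right) - 27 = -27 + S + T$)
$\left(14 - 15\right) I{\left(2,j{\left(1,4 \right)} \right)} = \left(14 - 15\right) \left(-27 + 2 + 4\right) = \left(-1\right) \left(-21\right) = 21$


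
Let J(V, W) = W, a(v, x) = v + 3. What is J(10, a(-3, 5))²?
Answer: 0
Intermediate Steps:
a(v, x) = 3 + v
J(10, a(-3, 5))² = (3 - 3)² = 0² = 0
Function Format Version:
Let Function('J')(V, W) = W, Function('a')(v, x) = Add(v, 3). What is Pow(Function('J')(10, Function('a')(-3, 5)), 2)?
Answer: 0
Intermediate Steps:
Function('a')(v, x) = Add(3, v)
Pow(Function('J')(10, Function('a')(-3, 5)), 2) = Pow(Add(3, -3), 2) = Pow(0, 2) = 0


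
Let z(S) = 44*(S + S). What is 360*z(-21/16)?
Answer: -41580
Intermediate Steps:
z(S) = 88*S (z(S) = 44*(2*S) = 88*S)
360*z(-21/16) = 360*(88*(-21/16)) = 360*(-231/2) = -41580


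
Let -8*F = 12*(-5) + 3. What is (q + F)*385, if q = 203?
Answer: 647185/8 ≈ 80898.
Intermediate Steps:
F = 57/8 (F = -(12*(-5) + 3)/8 = -(-60 + 3)/8 = -⅛*(-57) = 57/8 ≈ 7.1250)
(q + F)*385 = (203 + 57/8)*385 = (1681/8)*385 = 647185/8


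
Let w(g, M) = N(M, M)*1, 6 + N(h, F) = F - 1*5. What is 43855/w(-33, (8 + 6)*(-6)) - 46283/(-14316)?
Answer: -124686259/272004 ≈ -458.40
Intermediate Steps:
N(h, F) = -11 + F (N(h, F) = -6 + (F - 1*5) = -6 + (F - 5) = -6 + (-5 + F) = -11 + F)
w(g, M) = -11 + M (w(g, M) = (-11 + M)*1 = -11 + M)
43855/w(-33, (8 + 6)*(-6)) - 46283/(-14316) = 43855/(-11 + (8 + 6)*(-6)) - 46283/(-14316) = 43855/(-11 + 14*(-6)) - 46283*(-1/14316) = 43855/(-11 - 84) + 46283/14316 = 43855/(-95) + 46283/14316 = 43855*(-1/95) + 46283/14316 = -8771/19 + 46283/14316 = -124686259/272004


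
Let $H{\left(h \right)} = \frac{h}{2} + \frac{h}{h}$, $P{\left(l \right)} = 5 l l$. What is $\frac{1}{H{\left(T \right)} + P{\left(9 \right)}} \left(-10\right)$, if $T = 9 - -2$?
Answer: $- \frac{20}{823} \approx -0.024301$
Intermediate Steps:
$P{\left(l \right)} = 5 l^{2}$
$T = 11$ ($T = 9 + 2 = 11$)
$H{\left(h \right)} = 1 + \frac{h}{2}$ ($H{\left(h \right)} = h \frac{1}{2} + 1 = \frac{h}{2} + 1 = 1 + \frac{h}{2}$)
$\frac{1}{H{\left(T \right)} + P{\left(9 \right)}} \left(-10\right) = \frac{1}{\left(1 + \frac{1}{2} \cdot 11\right) + 5 \cdot 9^{2}} \left(-10\right) = \frac{1}{\left(1 + \frac{11}{2}\right) + 5 \cdot 81} \left(-10\right) = \frac{1}{\frac{13}{2} + 405} \left(-10\right) = \frac{1}{\frac{823}{2}} \left(-10\right) = \frac{2}{823} \left(-10\right) = - \frac{20}{823}$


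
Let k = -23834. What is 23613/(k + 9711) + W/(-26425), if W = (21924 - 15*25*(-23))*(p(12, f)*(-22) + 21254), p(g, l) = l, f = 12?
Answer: -1811324721051/74640055 ≈ -24267.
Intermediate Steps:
W = 641223510 (W = (21924 - 15*25*(-23))*(12*(-22) + 21254) = (21924 - 375*(-23))*(-264 + 21254) = (21924 + 8625)*20990 = 30549*20990 = 641223510)
23613/(k + 9711) + W/(-26425) = 23613/(-23834 + 9711) + 641223510/(-26425) = 23613/(-14123) + 641223510*(-1/26425) = 23613*(-1/14123) - 128244702/5285 = -23613/14123 - 128244702/5285 = -1811324721051/74640055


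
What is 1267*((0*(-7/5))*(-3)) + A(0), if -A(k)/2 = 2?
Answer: -4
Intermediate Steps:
A(k) = -4 (A(k) = -2*2 = -4)
1267*((0*(-7/5))*(-3)) + A(0) = 1267*((0*(-7/5))*(-3)) - 4 = 1267*(0*(-3)) - 4 = 1267*0 - 4 = 0 - 4 = -4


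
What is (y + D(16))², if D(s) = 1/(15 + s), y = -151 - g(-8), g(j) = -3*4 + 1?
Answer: 18826921/961 ≈ 19591.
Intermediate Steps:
g(j) = -11 (g(j) = -12 + 1 = -11)
y = -140 (y = -151 - 1*(-11) = -151 + 11 = -140)
(y + D(16))² = (-140 + 1/(15 + 16))² = (-140 + 1/31)² = (-4339/31)² = 18826921/961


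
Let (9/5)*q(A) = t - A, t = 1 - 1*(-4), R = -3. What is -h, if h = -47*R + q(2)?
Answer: -428/3 ≈ -142.67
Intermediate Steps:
t = 5 (t = 1 + 4 = 5)
q(A) = 25/9 - 5*A/9 (q(A) = 5*(5 - A)/9 = 25/9 - 5*A/9)
h = 428/3 (h = -47*(-3) + (25/9 - 5/9*2) = 141 + (25/9 - 10/9) = 141 + 5/3 = 428/3 ≈ 142.67)
-h = -1*428/3 = -428/3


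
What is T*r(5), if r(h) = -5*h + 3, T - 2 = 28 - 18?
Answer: -264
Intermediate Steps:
T = 12 (T = 2 + (28 - 18) = 2 + 10 = 12)
r(h) = 3 - 5*h
T*r(5) = 12*(3 - 5*5) = 12*(3 - 25) = 12*(-22) = -264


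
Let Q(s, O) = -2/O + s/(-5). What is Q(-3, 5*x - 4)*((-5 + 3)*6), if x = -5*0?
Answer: -66/5 ≈ -13.200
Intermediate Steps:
x = 0
Q(s, O) = -2/O - s/5 (Q(s, O) = -2/O + s*(-1/5) = -2/O - s/5)
Q(-3, 5*x - 4)*((-5 + 3)*6) = (-2/(5*0 - 4) - 1/5*(-3))*((-5 + 3)*6) = (-2/(0 - 4) + 3/5)*(-2*6) = (-2/(-4) + 3/5)*(-12) = (-2*(-1/4) + 3/5)*(-12) = (1/2 + 3/5)*(-12) = (11/10)*(-12) = -66/5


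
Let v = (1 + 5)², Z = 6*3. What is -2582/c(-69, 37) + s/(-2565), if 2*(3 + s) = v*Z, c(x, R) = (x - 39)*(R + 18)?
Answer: 17467/56430 ≈ 0.30953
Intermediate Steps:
Z = 18
c(x, R) = (-39 + x)*(18 + R)
v = 36 (v = 6² = 36)
s = 321 (s = -3 + (36*18)/2 = -3 + (½)*648 = -3 + 324 = 321)
-2582/c(-69, 37) + s/(-2565) = -2582/(-702 - 39*37 + 18*(-69) + 37*(-69)) + 321/(-2565) = -2582/(-702 - 1443 - 1242 - 2553) + 321*(-1/2565) = -2582/(-5940) - 107/855 = -2582*(-1/5940) - 107/855 = 1291/2970 - 107/855 = 17467/56430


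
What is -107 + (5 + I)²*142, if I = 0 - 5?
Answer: -107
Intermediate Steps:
I = -5
-107 + (5 + I)²*142 = -107 + (5 - 5)²*142 = -107 + 0²*142 = -107 + 0*142 = -107 + 0 = -107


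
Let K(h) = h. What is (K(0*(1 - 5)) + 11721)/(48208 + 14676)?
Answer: 11721/62884 ≈ 0.18639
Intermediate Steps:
(K(0*(1 - 5)) + 11721)/(48208 + 14676) = (0*(1 - 5) + 11721)/(48208 + 14676) = (0*(-4) + 11721)/62884 = (0 + 11721)*(1/62884) = 11721*(1/62884) = 11721/62884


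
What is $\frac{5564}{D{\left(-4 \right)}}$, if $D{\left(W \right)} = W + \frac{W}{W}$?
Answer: $- \frac{5564}{3} \approx -1854.7$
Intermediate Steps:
$D{\left(W \right)} = 1 + W$ ($D{\left(W \right)} = W + 1 = 1 + W$)
$\frac{5564}{D{\left(-4 \right)}} = \frac{5564}{1 - 4} = \frac{5564}{-3} = 5564 \left(- \frac{1}{3}\right) = - \frac{5564}{3}$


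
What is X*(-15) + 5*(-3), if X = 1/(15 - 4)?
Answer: -180/11 ≈ -16.364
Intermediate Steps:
X = 1/11 ≈ 0.090909
X*(-15) + 5*(-3) = (1/11)*(-15) + 5*(-3) = -15/11 - 15 = -180/11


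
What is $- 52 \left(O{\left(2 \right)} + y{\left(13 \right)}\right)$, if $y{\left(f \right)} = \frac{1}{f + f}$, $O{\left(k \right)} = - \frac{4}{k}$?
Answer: $102$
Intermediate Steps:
$y{\left(f \right)} = \frac{1}{2 f}$
$- 52 \left(O{\left(2 \right)} + y{\left(13 \right)}\right) = - 52 \left(- \frac{4}{2} + \frac{1}{2 \cdot 13}\right) = - 52 \left(\left(-4\right) \frac{1}{2} + \frac{1}{2} \cdot \frac{1}{13}\right) = - 52 \left(-2 + \frac{1}{26}\right) = \left(-52\right) \left(- \frac{51}{26}\right) = 102$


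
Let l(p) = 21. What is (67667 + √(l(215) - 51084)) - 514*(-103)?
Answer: 120609 + I*√51063 ≈ 1.2061e+5 + 225.97*I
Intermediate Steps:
(67667 + √(l(215) - 51084)) - 514*(-103) = (67667 + √(21 - 51084)) - 514*(-103) = (67667 + √(-51063)) + 52942 = (67667 + I*√51063) + 52942 = 120609 + I*√51063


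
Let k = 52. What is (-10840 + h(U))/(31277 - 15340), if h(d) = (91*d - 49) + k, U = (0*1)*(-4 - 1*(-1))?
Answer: -10837/15937 ≈ -0.67999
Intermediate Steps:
U = 0 (U = 0*(-4 + 1) = 0*(-3) = 0)
h(d) = 3 + 91*d (h(d) = (91*d - 49) + 52 = (-49 + 91*d) + 52 = 3 + 91*d)
(-10840 + h(U))/(31277 - 15340) = (-10840 + (3 + 91*0))/(31277 - 15340) = (-10840 + (3 + 0))/15937 = (-10840 + 3)*(1/15937) = -10837*1/15937 = -10837/15937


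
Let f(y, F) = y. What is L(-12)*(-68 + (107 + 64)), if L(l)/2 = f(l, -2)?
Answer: -2472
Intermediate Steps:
L(l) = 2*l
L(-12)*(-68 + (107 + 64)) = (2*(-12))*(-68 + (107 + 64)) = -24*(-68 + 171) = -24*103 = -2472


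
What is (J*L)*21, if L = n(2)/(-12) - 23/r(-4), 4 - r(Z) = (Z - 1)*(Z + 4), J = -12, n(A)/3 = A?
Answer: 1575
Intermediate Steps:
n(A) = 3*A
r(Z) = 4 - (-1 + Z)*(4 + Z) (r(Z) = 4 - (Z - 1)*(Z + 4) = 4 - (-1 + Z)*(4 + Z))
L = -25/4 (L = (3*2)/(-12) - 23/(8 - 1*(-4)² - 3*(-4)) = 6*(-1/12) - 23/(8 - 1*16 + 12) = -½ - 23/(8 - 16 + 12) = -½ - 23/4 = -25/4 ≈ -6.2500)
(J*L)*21 = -12*(-25/4)*21 = 75*21 = 1575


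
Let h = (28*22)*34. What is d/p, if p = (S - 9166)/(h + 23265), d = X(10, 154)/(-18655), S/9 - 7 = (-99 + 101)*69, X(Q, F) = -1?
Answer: -44209/146646955 ≈ -0.00030147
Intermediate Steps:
S = 1305 (S = 63 + 9*((-99 + 101)*69) = 63 + 9*(2*69) = 63 + 9*138 = 63 + 1242 = 1305)
h = 20944 (h = 616*34 = 20944)
d = 1/18655 (d = -1/(-18655) = -1*(-1/18655) = 1/18655 ≈ 5.3605e-5)
p = -7861/44209 (p = (1305 - 9166)/(20944 + 23265) = -7861/44209 ≈ -0.17781)
d/p = 1/(18655*(-7861/44209)) = (1/18655)*(-44209/7861) = -44209/146646955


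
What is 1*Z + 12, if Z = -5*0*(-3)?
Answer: 12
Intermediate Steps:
Z = 0 (Z = 0*(-3) = 0)
1*Z + 12 = 1*0 + 12 = 0 + 12 = 12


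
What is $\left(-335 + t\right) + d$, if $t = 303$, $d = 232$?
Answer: $200$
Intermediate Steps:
$\left(-335 + t\right) + d = \left(-335 + 303\right) + 232 = -32 + 232 = 200$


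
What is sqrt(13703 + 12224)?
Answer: sqrt(25927) ≈ 161.02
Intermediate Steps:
sqrt(13703 + 12224) = sqrt(25927)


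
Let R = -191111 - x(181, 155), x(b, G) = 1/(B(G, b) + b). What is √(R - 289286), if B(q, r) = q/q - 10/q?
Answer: I*√3820309146510/2820 ≈ 693.11*I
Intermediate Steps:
B(q, r) = 1 - 10/q
x(b, G) = 1/(b + (-10 + G)/G) (x(b, G) = 1/((-10 + G)/G + b) = 1/(b + (-10 + G)/G))
R = -1077866071/5640 (R = -191111 - 155/(-10 + 155 + 155*181) = -191111 - 155/(-10 + 155 + 28055) = -191111 - 155/28200 = -191111 - 1*31/5640 = -191111 - 31/5640 = -1077866071/5640 ≈ -1.9111e+5)
√(R - 289286) = √(-1077866071/5640 - 289286) = √(-2709439111/5640) = I*√3820309146510/2820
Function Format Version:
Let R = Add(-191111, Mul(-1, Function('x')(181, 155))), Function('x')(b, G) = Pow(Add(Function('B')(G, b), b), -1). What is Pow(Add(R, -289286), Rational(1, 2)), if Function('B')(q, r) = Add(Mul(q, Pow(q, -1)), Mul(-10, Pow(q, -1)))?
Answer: Mul(Rational(1, 2820), I, Pow(3820309146510, Rational(1, 2))) ≈ Mul(693.11, I)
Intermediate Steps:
Function('B')(q, r) = Add(1, Mul(-10, Pow(q, -1)))
Function('x')(b, G) = Pow(Add(b, Mul(Pow(G, -1), Add(-10, G))), -1) (Function('x')(b, G) = Pow(Add(Mul(Pow(G, -1), Add(-10, G)), b), -1) = Pow(Add(b, Mul(Pow(G, -1), Add(-10, G))), -1))
R = Rational(-1077866071, 5640) (R = Add(-191111, Mul(-1, Mul(155, Pow(Add(-10, 155, Mul(155, 181)), -1)))) = Add(-191111, Mul(-1, Mul(155, Pow(Add(-10, 155, 28055), -1)))) = Add(-191111, Mul(-1, Mul(155, Pow(28200, -1)))) = Add(-191111, Mul(-1, Mul(155, Rational(1, 28200)))) = Add(-191111, Mul(-1, Rational(31, 5640))) = Add(-191111, Rational(-31, 5640)) = Rational(-1077866071, 5640) ≈ -1.9111e+5)
Pow(Add(R, -289286), Rational(1, 2)) = Pow(Add(Rational(-1077866071, 5640), -289286), Rational(1, 2)) = Pow(Rational(-2709439111, 5640), Rational(1, 2)) = Mul(Rational(1, 2820), I, Pow(3820309146510, Rational(1, 2)))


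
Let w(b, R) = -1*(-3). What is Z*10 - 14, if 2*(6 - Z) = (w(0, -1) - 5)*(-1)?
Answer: 36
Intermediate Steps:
w(b, R) = 3
Z = 5 (Z = 6 - (3 - 5)*(-1)/2 = 6 - (-1)*(-1) = 6 - ½*2 = 6 - 1 = 5)
Z*10 - 14 = 5*10 - 14 = 50 - 14 = 36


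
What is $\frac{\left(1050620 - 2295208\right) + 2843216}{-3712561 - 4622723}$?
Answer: $- \frac{133219}{694607} \approx -0.19179$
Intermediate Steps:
$\frac{\left(1050620 - 2295208\right) + 2843216}{-3712561 - 4622723} = \frac{-1244588 + 2843216}{-8335284} = 1598628 \left(- \frac{1}{8335284}\right) = - \frac{133219}{694607}$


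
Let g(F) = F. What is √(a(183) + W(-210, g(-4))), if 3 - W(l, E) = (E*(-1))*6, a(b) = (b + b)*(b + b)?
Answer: √133935 ≈ 365.97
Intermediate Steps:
a(b) = 4*b² (a(b) = (2*b)*(2*b) = 4*b²)
W(l, E) = 3 + 6*E (W(l, E) = 3 - E*(-1)*6 = 3 - (-E)*6 = 3 - (-6)*E = 3 + 6*E)
√(a(183) + W(-210, g(-4))) = √(4*183² + (3 + 6*(-4))) = √(4*33489 + (3 - 24)) = √(133956 - 21) = √133935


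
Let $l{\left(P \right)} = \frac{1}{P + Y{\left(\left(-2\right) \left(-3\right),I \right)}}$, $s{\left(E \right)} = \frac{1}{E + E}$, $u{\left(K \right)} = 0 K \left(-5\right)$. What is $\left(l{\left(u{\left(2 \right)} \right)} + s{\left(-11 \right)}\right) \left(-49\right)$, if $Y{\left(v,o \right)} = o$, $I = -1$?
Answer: $\frac{1127}{22} \approx 51.227$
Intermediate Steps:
$u{\left(K \right)} = 0$ ($u{\left(K \right)} = 0 \left(-5\right) = 0$)
$s{\left(E \right)} = \frac{1}{2 E}$
$l{\left(P \right)} = \frac{1}{-1 + P}$ ($l{\left(P \right)} = \frac{1}{P - 1} = \frac{1}{-1 + P}$)
$\left(l{\left(u{\left(2 \right)} \right)} + s{\left(-11 \right)}\right) \left(-49\right) = \left(\frac{1}{-1 + 0} + \frac{1}{2 \left(-11\right)}\right) \left(-49\right) = \left(\frac{1}{-1} + \frac{1}{2} \left(- \frac{1}{11}\right)\right) \left(-49\right) = \left(-1 - \frac{1}{22}\right) \left(-49\right) = \left(- \frac{23}{22}\right) \left(-49\right) = \frac{1127}{22}$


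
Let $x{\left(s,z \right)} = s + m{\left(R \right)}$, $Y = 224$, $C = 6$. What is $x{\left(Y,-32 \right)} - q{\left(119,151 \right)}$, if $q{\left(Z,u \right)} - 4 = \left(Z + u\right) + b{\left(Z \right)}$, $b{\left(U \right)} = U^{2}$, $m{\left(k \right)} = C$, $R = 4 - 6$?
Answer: $-14205$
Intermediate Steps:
$R = -2$ ($R = 4 - 6 = -2$)
$m{\left(k \right)} = 6$
$q{\left(Z,u \right)} = 4 + Z + u + Z^{2}$ ($q{\left(Z,u \right)} = 4 + \left(\left(Z + u\right) + Z^{2}\right) = 4 + \left(Z + u + Z^{2}\right) = 4 + Z + u + Z^{2}$)
$x{\left(s,z \right)} = 6 + s$ ($x{\left(s,z \right)} = s + 6 = 6 + s$)
$x{\left(Y,-32 \right)} - q{\left(119,151 \right)} = \left(6 + 224\right) - \left(4 + 119 + 151 + 119^{2}\right) = 230 - \left(4 + 119 + 151 + 14161\right) = 230 - 14435 = -14205$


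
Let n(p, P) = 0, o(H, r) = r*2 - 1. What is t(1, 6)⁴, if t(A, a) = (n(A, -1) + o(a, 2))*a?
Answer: 104976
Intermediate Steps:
o(H, r) = -1 + 2*r (o(H, r) = 2*r - 1 = -1 + 2*r)
t(A, a) = 3*a (t(A, a) = (0 + (-1 + 2*2))*a = (0 + (-1 + 4))*a = (0 + 3)*a = 3*a)
t(1, 6)⁴ = (3*6)⁴ = 18⁴ = 104976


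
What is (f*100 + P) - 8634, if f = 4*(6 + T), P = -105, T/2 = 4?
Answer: -3139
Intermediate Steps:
T = 8 (T = 2*4 = 8)
f = 56 (f = 4*(6 + 8) = 4*14 = 56)
(f*100 + P) - 8634 = (56*100 - 105) - 8634 = (5600 - 105) - 8634 = 5495 - 8634 = -3139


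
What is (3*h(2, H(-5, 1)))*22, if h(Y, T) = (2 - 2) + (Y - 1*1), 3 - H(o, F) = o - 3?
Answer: 66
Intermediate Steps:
H(o, F) = 6 - o (H(o, F) = 3 - (o - 3) = 3 - (-3 + o) = 3 + (3 - o) = 6 - o)
h(Y, T) = -1 + Y (h(Y, T) = 0 + (Y - 1) = 0 + (-1 + Y) = -1 + Y)
(3*h(2, H(-5, 1)))*22 = (3*(-1 + 2))*22 = (3*1)*22 = 3*22 = 66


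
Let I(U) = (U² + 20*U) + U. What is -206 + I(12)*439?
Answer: 173638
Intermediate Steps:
I(U) = U² + 21*U
-206 + I(12)*439 = -206 + (12*(21 + 12))*439 = -206 + (12*33)*439 = -206 + 396*439 = -206 + 173844 = 173638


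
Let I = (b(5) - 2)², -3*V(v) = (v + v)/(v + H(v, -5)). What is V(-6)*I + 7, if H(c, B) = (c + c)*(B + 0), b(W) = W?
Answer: 23/3 ≈ 7.6667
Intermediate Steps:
H(c, B) = 2*B*c (H(c, B) = (2*c)*B = 2*B*c)
V(v) = 2/27 (V(v) = -(v + v)/(3*(v + 2*(-5)*v)) = -2*v/(3*(v - 10*v)) = -2*v/(3*((-9*v))) = -2*v*(-1/(9*v))/3 = -⅓*(-2/9) = 2/27)
I = 9 (I = (5 - 2)² = 3² = 9)
V(-6)*I + 7 = (2/27)*9 + 7 = ⅔ + 7 = 23/3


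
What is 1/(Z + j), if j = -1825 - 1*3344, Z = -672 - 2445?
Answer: -1/8286 ≈ -0.00012069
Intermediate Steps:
Z = -3117
j = -5169 (j = -1825 - 3344 = -5169)
1/(Z + j) = 1/(-3117 - 5169) = 1/(-8286) = -1/8286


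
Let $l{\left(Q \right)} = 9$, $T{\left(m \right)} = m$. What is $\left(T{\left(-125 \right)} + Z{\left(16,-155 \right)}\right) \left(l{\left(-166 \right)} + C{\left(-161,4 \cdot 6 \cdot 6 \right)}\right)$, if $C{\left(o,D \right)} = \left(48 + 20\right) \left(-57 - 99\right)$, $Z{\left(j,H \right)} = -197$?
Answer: $3412878$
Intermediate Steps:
$C{\left(o,D \right)} = -10608$ ($C{\left(o,D \right)} = 68 \left(-156\right) = -10608$)
$\left(T{\left(-125 \right)} + Z{\left(16,-155 \right)}\right) \left(l{\left(-166 \right)} + C{\left(-161,4 \cdot 6 \cdot 6 \right)}\right) = \left(-125 - 197\right) \left(9 - 10608\right) = \left(-322\right) \left(-10599\right) = 3412878$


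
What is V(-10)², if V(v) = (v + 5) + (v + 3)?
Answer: 144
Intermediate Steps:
V(v) = 8 + 2*v (V(v) = (5 + v) + (3 + v) = 8 + 2*v)
V(-10)² = (8 + 2*(-10))² = (8 - 20)² = (-12)² = 144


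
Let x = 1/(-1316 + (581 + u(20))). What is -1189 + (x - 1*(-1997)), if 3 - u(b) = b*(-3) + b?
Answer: 559135/692 ≈ 808.00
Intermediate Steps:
u(b) = 3 + 2*b (u(b) = 3 - (b*(-3) + b) = 3 - (-3*b + b) = 3 - (-2)*b = 3 + 2*b)
x = -1/692 (x = 1/(-1316 + (581 + (3 + 2*20))) = 1/(-1316 + (581 + (3 + 40))) = 1/(-1316 + (581 + 43)) = 1/(-1316 + 624) = 1/(-692) = -1/692 ≈ -0.0014451)
-1189 + (x - 1*(-1997)) = -1189 + (-1/692 - 1*(-1997)) = -1189 + (-1/692 + 1997) = -1189 + 1381923/692 = 559135/692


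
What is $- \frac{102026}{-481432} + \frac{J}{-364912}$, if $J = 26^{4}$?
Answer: $- \frac{5711636185}{5490009812} \approx -1.0404$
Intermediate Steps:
$J = 456976$
$- \frac{102026}{-481432} + \frac{J}{-364912} = - \frac{102026}{-481432} + \frac{456976}{-364912} = \left(-102026\right) \left(- \frac{1}{481432}\right) + 456976 \left(- \frac{1}{364912}\right) = \frac{51013}{240716} - \frac{28561}{22807} = - \frac{5711636185}{5490009812}$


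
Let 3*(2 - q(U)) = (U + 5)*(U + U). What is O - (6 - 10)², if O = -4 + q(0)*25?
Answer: 30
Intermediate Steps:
q(U) = 2 - 2*U*(5 + U)/3 (q(U) = 2 - (U + 5)*(U + U)/3 = 2 - (5 + U)*2*U/3 = 2 - 2*U*(5 + U)/3)
O = 46 (O = -4 + (2 - 10/3*0 - ⅔*0²)*25 = -4 + (2 + 0 - ⅔*0)*25 = -4 + (2 + 0 + 0)*25 = -4 + 2*25 = -4 + 50 = 46)
O - (6 - 10)² = 46 - (6 - 10)² = 46 - 1*(-4)² = 46 - 1*16 = 46 - 16 = 30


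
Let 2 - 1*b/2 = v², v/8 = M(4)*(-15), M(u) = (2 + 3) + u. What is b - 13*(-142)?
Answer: -2330950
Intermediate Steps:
M(u) = 5 + u
v = -1080 (v = 8*((5 + 4)*(-15)) = 8*(9*(-15)) = 8*(-135) = -1080)
b = -2332796 (b = 4 - 2*(-1080)² = 4 - 2*1166400 = 4 - 2332800 = -2332796)
b - 13*(-142) = -2332796 - 13*(-142) = -2332796 + 1846 = -2330950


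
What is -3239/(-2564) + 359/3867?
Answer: 13445689/9914988 ≈ 1.3561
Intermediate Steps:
-3239/(-2564) + 359/3867 = -3239*(-1/2564) + 359*(1/3867) = 3239/2564 + 359/3867 = 13445689/9914988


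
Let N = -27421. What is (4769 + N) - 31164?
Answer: -53816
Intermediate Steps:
(4769 + N) - 31164 = (4769 - 27421) - 31164 = -22652 - 31164 = -53816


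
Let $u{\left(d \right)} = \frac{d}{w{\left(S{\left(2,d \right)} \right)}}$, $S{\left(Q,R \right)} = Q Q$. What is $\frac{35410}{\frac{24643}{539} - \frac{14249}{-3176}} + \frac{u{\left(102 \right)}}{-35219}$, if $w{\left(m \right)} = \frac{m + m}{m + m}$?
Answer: $\frac{2134865027697902}{3026945522001} \approx 705.29$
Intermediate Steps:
$S{\left(Q,R \right)} = Q^{2}$
$w{\left(m \right)} = 1$ ($w{\left(m \right)} = \frac{2 m}{2 m} = 2 m \frac{1}{2 m} = 1$)
$u{\left(d \right)} = d$ ($u{\left(d \right)} = \frac{d}{1} = d 1 = d$)
$\frac{35410}{\frac{24643}{539} - \frac{14249}{-3176}} + \frac{u{\left(102 \right)}}{-35219} = \frac{35410}{\frac{24643}{539} - \frac{14249}{-3176}} + \frac{102}{-35219} = \frac{35410}{24643 \cdot \frac{1}{539} - - \frac{14249}{3176}} + 102 \left(- \frac{1}{35219}\right) = \frac{35410}{\frac{24643}{539} + \frac{14249}{3176}} - \frac{102}{35219} = \frac{35410}{\frac{85946379}{1711864}} - \frac{102}{35219} = 35410 \cdot \frac{1711864}{85946379} - \frac{102}{35219} = \frac{60617104240}{85946379} - \frac{102}{35219} = \frac{2134865027697902}{3026945522001}$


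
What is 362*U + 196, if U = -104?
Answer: -37452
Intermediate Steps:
362*U + 196 = 362*(-104) + 196 = -37648 + 196 = -37452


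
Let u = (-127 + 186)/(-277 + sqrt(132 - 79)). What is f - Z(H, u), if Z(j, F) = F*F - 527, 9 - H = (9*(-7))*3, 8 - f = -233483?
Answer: 687920229433713/2939604488 - 964237*sqrt(53)/2939604488 ≈ 2.3402e+5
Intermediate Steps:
f = 233491 (f = 8 - 1*(-233483) = 8 + 233483 = 233491)
H = 198 (H = 9 - 9*(-7)*3 = 9 - (-63)*3 = 9 - 1*(-189) = 9 + 189 = 198)
u = 59/(-277 + sqrt(53)) ≈ -0.21875
Z(j, F) = -527 + F**2 (Z(j, F) = F**2 - 527 = -527 + F**2)
f - Z(H, u) = 233491 - (-527 + (-16343/76676 - 59*sqrt(53)/76676)**2) = 233491 + (527 - (-16343/76676 - 59*sqrt(53)/76676)**2) = 234018 - (-16343/76676 - 59*sqrt(53)/76676)**2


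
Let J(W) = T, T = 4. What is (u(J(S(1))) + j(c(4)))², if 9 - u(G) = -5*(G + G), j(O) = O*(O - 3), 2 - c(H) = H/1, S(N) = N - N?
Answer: 3481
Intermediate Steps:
S(N) = 0
c(H) = 2 - H (c(H) = 2 - H/1 = 2 - H)
j(O) = O*(-3 + O)
J(W) = 4
u(G) = 9 + 10*G (u(G) = 9 - (-5)*(G + G) = 9 - (-5)*2*G = 9 - (-10)*G = 9 + 10*G)
(u(J(S(1))) + j(c(4)))² = ((9 + 10*4) + (2 - 1*4)*(-3 + (2 - 1*4)))² = ((9 + 40) + (2 - 4)*(-3 + (2 - 4)))² = (49 - 2*(-3 - 2))² = (49 - 2*(-5))² = (49 + 10)² = 59² = 3481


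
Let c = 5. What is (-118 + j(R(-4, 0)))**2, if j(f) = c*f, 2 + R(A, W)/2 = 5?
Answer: 7744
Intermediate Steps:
R(A, W) = 6 (R(A, W) = -4 + 2*5 = -4 + 10 = 6)
j(f) = 5*f
(-118 + j(R(-4, 0)))**2 = (-118 + 5*6)**2 = (-118 + 30)**2 = (-88)**2 = 7744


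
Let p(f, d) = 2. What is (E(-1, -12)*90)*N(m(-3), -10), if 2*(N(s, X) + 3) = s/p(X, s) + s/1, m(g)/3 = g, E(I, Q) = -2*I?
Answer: -1755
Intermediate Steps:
m(g) = 3*g
N(s, X) = -3 + 3*s/4 (N(s, X) = -3 + (s/2 + s/1)/2 = -3 + (s*(1/2) + s*1)/2 = -3 + (s/2 + s)/2 = -3 + (3*s/2)/2 = -3 + 3*s/4)
(E(-1, -12)*90)*N(m(-3), -10) = (-2*(-1)*90)*(-3 + 3*(3*(-3))/4) = (2*90)*(-3 + (3/4)*(-9)) = 180*(-3 - 27/4) = 180*(-39/4) = -1755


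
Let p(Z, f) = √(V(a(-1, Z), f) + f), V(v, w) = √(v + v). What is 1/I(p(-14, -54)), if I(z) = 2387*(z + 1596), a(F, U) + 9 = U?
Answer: 1/(3809652 + 2387*√(-54 + I*√46)) ≈ 2.6241e-7 - 1.21e-9*I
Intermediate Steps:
a(F, U) = -9 + U
V(v, w) = √2*√v (V(v, w) = √(2*v) = √2*√v)
p(Z, f) = √(f + √2*√(-9 + Z)) (p(Z, f) = √(√2*√(-9 + Z) + f) = √(f + √2*√(-9 + Z)))
I(z) = 3809652 + 2387*z (I(z) = 2387*(1596 + z) = 3809652 + 2387*z)
1/I(p(-14, -54)) = 1/(3809652 + 2387*√(-54 + √2*√(-9 - 14))) = 1/(3809652 + 2387*√(-54 + √2*√(-23))) = 1/(3809652 + 2387*√(-54 + √2*(I*√23))) = 1/(3809652 + 2387*√(-54 + I*√46))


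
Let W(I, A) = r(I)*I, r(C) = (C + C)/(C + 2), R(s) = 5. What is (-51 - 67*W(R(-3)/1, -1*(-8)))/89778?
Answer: -3707/628446 ≈ -0.0058987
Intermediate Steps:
r(C) = 2*C/(2 + C) (r(C) = (2*C)/(2 + C) = 2*C/(2 + C))
W(I, A) = 2*I**2/(2 + I) (W(I, A) = (2*I/(2 + I))*I = 2*I**2/(2 + I))
(-51 - 67*W(R(-3)/1, -1*(-8)))/89778 = (-51 - 134*(5/1)**2/(2 + 5/1))/89778 = (-51 - 134*(5*1)**2/(2 + 5*1))*(1/89778) = (-51 - 134*5**2/(2 + 5))*(1/89778) = (-51 - 134*25/7)*(1/89778) = (-51 - 67*50/7)*(1/89778) = (-51 - 3350/7)*(1/89778) = -3707/7*1/89778 = -3707/628446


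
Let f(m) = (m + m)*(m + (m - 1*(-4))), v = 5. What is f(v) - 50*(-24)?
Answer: 1340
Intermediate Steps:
f(m) = 2*m*(4 + 2*m) (f(m) = (2*m)*(m + (m + 4)) = (2*m)*(m + (4 + m)) = (2*m)*(4 + 2*m) = 2*m*(4 + 2*m))
f(v) - 50*(-24) = 4*5*(2 + 5) - 50*(-24) = 4*5*7 + 1200 = 140 + 1200 = 1340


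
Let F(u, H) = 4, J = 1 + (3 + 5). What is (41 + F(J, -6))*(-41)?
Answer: -1845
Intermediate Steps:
J = 9 (J = 1 + 8 = 9)
(41 + F(J, -6))*(-41) = (41 + 4)*(-41) = 45*(-41) = -1845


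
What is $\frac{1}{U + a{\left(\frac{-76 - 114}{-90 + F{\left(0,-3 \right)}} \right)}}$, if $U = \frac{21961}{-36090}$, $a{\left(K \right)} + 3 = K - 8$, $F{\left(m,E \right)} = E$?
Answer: $- \frac{1118790}{10701781} \approx -0.10454$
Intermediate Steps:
$a{\left(K \right)} = -11 + K$ ($a{\left(K \right)} = -3 + \left(K - 8\right) = -3 + \left(-8 + K\right) = -11 + K$)
$U = - \frac{21961}{36090}$ ($U = 21961 \left(- \frac{1}{36090}\right) = - \frac{21961}{36090} \approx -0.60851$)
$\frac{1}{U + a{\left(\frac{-76 - 114}{-90 + F{\left(0,-3 \right)}} \right)}} = \frac{1}{- \frac{21961}{36090} - \left(11 - \frac{-76 - 114}{-90 - 3}\right)} = \frac{1}{- \frac{21961}{36090} - \left(11 + \frac{190}{-93}\right)} = \frac{1}{- \frac{21961}{36090} - \frac{833}{93}} = \frac{1}{- \frac{10701781}{1118790}} = - \frac{1118790}{10701781}$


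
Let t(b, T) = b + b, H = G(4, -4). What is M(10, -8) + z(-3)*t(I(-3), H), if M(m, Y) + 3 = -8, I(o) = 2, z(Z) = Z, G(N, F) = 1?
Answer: -23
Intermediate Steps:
H = 1
M(m, Y) = -11 (M(m, Y) = -3 - 8 = -11)
t(b, T) = 2*b
M(10, -8) + z(-3)*t(I(-3), H) = -11 - 6*2 = -11 - 3*4 = -11 - 12 = -23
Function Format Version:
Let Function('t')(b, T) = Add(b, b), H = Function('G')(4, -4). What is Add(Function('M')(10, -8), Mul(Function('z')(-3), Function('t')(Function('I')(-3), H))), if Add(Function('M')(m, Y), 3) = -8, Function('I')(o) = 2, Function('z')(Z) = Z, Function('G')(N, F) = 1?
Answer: -23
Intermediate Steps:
H = 1
Function('M')(m, Y) = -11 (Function('M')(m, Y) = Add(-3, -8) = -11)
Function('t')(b, T) = Mul(2, b)
Add(Function('M')(10, -8), Mul(Function('z')(-3), Function('t')(Function('I')(-3), H))) = Add(-11, Mul(-3, Mul(2, 2))) = Add(-11, Mul(-3, 4)) = Add(-11, -12) = -23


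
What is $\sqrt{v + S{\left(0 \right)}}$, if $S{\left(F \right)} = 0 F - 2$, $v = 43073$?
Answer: $7 \sqrt{879} \approx 207.54$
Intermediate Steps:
$S{\left(F \right)} = -2$ ($S{\left(F \right)} = 0 - 2 = -2$)
$\sqrt{v + S{\left(0 \right)}} = \sqrt{43073 - 2} = \sqrt{43071} = 7 \sqrt{879}$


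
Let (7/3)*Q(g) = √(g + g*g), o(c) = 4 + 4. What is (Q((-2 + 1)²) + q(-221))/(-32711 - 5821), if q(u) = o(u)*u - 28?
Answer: 449/9633 - √2/89908 ≈ 0.046595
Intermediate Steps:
o(c) = 8
q(u) = -28 + 8*u (q(u) = 8*u - 28 = -28 + 8*u)
Q(g) = 3*√(g + g²)/7 (Q(g) = 3*√(g + g*g)/7 = 3*√(g + g²)/7)
(Q((-2 + 1)²) + q(-221))/(-32711 - 5821) = (3*√((-2 + 1)²*(1 + (-2 + 1)²))/7 + (-28 + 8*(-221)))/(-32711 - 5821) = (3*√((-1)²*(1 + (-1)²))/7 + (-28 - 1768))/(-38532) = (3*√(1*(1 + 1))/7 - 1796)*(-1/38532) = (3*√(1*2)/7 - 1796)*(-1/38532) = (3*√2/7 - 1796)*(-1/38532) = (-1796 + 3*√2/7)*(-1/38532) = 449/9633 - √2/89908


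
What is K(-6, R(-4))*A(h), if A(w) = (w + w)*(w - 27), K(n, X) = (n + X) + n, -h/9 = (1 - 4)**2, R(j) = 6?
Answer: -104976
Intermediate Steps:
h = -81 (h = -9*(1 - 4)**2 = -9*(-3)**2 = -9*9 = -81)
K(n, X) = X + 2*n (K(n, X) = (X + n) + n = X + 2*n)
A(w) = 2*w*(-27 + w) (A(w) = (2*w)*(-27 + w) = 2*w*(-27 + w))
K(-6, R(-4))*A(h) = (6 + 2*(-6))*(2*(-81)*(-27 - 81)) = (6 - 12)*(2*(-81)*(-108)) = -6*17496 = -104976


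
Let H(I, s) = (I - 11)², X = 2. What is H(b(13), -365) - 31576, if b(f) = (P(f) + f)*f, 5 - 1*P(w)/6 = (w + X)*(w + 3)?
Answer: 330190008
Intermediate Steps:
P(w) = 30 - 6*(2 + w)*(3 + w) (P(w) = 30 - 6*(w + 2)*(w + 3) = 30 - 6*(2 + w)*(3 + w))
b(f) = f*(-6 - 29*f - 6*f²) (b(f) = ((-6 - 30*f - 6*f²) + f)*f = (-6 - 29*f - 6*f²)*f = f*(-6 - 29*f - 6*f²))
H(I, s) = (-11 + I)²
H(b(13), -365) - 31576 = (-11 - 1*13*(6 + 6*13² + 29*13))² - 31576 = (-11 - 1*13*(6 + 6*169 + 377))² - 31576 = (-11 - 1*13*(6 + 1014 + 377))² - 31576 = (-11 - 1*13*1397)² - 31576 = (-11 - 18161)² - 31576 = (-18172)² - 31576 = 330221584 - 31576 = 330190008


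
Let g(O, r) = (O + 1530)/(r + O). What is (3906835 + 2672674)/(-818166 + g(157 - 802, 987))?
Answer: -750064026/93270629 ≈ -8.0418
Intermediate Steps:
g(O, r) = (1530 + O)/(O + r)
(3906835 + 2672674)/(-818166 + g(157 - 802, 987)) = (3906835 + 2672674)/(-818166 + (1530 + (157 - 802))/((157 - 802) + 987)) = 6579509/(-818166 + (1530 - 645)/(-645 + 987)) = 6579509/(-818166 + 885/342) = 6579509/(-818166 + (1/342)*885) = 6579509/(-818166 + 295/114) = 6579509/(-93270629/114) = 6579509*(-114/93270629) = -750064026/93270629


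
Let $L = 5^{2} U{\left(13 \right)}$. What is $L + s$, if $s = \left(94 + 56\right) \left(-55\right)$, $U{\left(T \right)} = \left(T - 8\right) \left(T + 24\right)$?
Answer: $-3625$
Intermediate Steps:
$U{\left(T \right)} = \left(-8 + T\right) \left(24 + T\right)$
$s = -8250$ ($s = 150 \left(-55\right) = -8250$)
$L = 4625$ ($L = 5^{2} \left(-192 + 13^{2} + 16 \cdot 13\right) = 25 \left(-192 + 169 + 208\right) = 25 \cdot 185 = 4625$)
$L + s = 4625 - 8250 = -3625$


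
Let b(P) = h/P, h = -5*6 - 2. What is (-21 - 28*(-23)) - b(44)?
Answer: 6861/11 ≈ 623.73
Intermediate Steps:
h = -32 (h = -5*6 - 2 = -30 - 2 = -32)
b(P) = -32/P
(-21 - 28*(-23)) - b(44) = (-21 - 28*(-23)) - (-32)/44 = (-21 + 644) - (-32)/44 = 623 - 1*(-8/11) = 623 + 8/11 = 6861/11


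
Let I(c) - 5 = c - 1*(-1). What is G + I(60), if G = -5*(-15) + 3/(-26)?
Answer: 3663/26 ≈ 140.88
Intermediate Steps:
I(c) = 6 + c (I(c) = 5 + (c - 1*(-1)) = 5 + (c + 1) = 5 + (1 + c) = 6 + c)
G = 1947/26 (G = 75 + 3*(-1/26) = 75 - 3/26 = 1947/26 ≈ 74.885)
G + I(60) = 1947/26 + (6 + 60) = 1947/26 + 66 = 3663/26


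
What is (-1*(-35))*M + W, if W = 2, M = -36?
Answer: -1258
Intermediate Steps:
(-1*(-35))*M + W = -1*(-35)*(-36) + 2 = 35*(-36) + 2 = -1260 + 2 = -1258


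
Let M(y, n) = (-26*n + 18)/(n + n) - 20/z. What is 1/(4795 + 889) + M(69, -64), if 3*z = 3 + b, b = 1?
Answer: -2559205/90944 ≈ -28.140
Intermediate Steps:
z = 4/3 (z = (3 + 1)/3 = (1/3)*4 = 4/3 ≈ 1.3333)
M(y, n) = -15 + (18 - 26*n)/(2*n) (M(y, n) = (-26*n + 18)/(n + n) - 20/4/3 = (18 - 26*n)/((2*n)) - 20*3/4 = (18 - 26*n)*(1/(2*n)) - 15 = (18 - 26*n)/(2*n) - 15 = -15 + (18 - 26*n)/(2*n))
1/(4795 + 889) + M(69, -64) = 1/(4795 + 889) + (-28 + 9/(-64)) = 1/5684 + (-28 + 9*(-1/64)) = 1/5684 + (-28 - 9/64) = 1/5684 - 1801/64 = -2559205/90944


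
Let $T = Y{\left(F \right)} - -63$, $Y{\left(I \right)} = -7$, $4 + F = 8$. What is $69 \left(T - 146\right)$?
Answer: $-6210$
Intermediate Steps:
$F = 4$ ($F = -4 + 8 = 4$)
$T = 56$ ($T = -7 - -63 = -7 + 63 = 56$)
$69 \left(T - 146\right) = 69 \left(56 - 146\right) = 69 \left(-90\right) = -6210$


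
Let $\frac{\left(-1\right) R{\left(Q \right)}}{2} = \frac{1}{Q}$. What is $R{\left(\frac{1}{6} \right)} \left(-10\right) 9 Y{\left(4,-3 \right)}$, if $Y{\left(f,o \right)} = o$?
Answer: $-3240$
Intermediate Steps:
$R{\left(Q \right)} = - \frac{2}{Q}$
$R{\left(\frac{1}{6} \right)} \left(-10\right) 9 Y{\left(4,-3 \right)} = - \frac{2}{\frac{1}{6}} \left(-10\right) 9 \left(-3\right) = - 2 \frac{1}{\frac{1}{6}} \left(-10\right) 9 \left(-3\right) = \left(-2\right) 6 \left(-10\right) 9 \left(-3\right) = \left(-12\right) \left(-10\right) 9 \left(-3\right) = 120 \cdot 9 \left(-3\right) = 1080 \left(-3\right) = -3240$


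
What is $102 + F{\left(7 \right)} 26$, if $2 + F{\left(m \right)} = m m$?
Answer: $1324$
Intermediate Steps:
$F{\left(m \right)} = -2 + m^{2}$ ($F{\left(m \right)} = -2 + m m = -2 + m^{2}$)
$102 + F{\left(7 \right)} 26 = 102 + \left(-2 + 7^{2}\right) 26 = 102 + \left(-2 + 49\right) 26 = 102 + 47 \cdot 26 = 102 + 1222 = 1324$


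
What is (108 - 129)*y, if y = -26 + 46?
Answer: -420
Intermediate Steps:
y = 20
(108 - 129)*y = (108 - 129)*20 = -21*20 = -420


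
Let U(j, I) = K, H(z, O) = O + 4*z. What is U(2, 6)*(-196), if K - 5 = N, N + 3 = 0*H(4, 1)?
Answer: -392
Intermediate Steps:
N = -3 (N = -3 + 0*(1 + 4*4) = -3 + 0*(1 + 16) = -3 + 0*17 = -3 + 0 = -3)
K = 2 (K = 5 - 3 = 2)
U(j, I) = 2
U(2, 6)*(-196) = 2*(-196) = -392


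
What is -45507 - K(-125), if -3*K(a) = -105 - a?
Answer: -136501/3 ≈ -45500.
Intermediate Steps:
K(a) = 35 + a/3 (K(a) = -(-105 - a)/3 = 35 + a/3)
-45507 - K(-125) = -45507 - (35 + (⅓)*(-125)) = -45507 - (35 - 125/3) = -45507 - 1*(-20/3) = -45507 + 20/3 = -136501/3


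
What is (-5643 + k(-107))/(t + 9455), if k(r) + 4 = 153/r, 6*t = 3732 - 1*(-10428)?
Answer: -604382/1264205 ≈ -0.47807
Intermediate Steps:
t = 2360 (t = (3732 - 1*(-10428))/6 = (3732 + 10428)/6 = (⅙)*14160 = 2360)
k(r) = -4 + 153/r
(-5643 + k(-107))/(t + 9455) = (-5643 + (-4 + 153/(-107)))/(2360 + 9455) = (-5643 + (-4 + 153*(-1/107)))/11815 = (-5643 + (-4 - 153/107))*(1/11815) = (-5643 - 581/107)*(1/11815) = -604382/107*1/11815 = -604382/1264205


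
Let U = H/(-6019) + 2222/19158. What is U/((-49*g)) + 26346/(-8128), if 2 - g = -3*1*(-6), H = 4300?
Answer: -37224386215591/11481385415136 ≈ -3.2421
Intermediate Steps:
g = -16 (g = 2 - (-3*1)*(-6) = 2 - (-3)*(-6) = 2 - 1*18 = 2 - 18 = -16)
U = -34502591/57656001 (U = 4300/(-6019) + 2222/19158 = 4300*(-1/6019) + 2222*(1/19158) = -4300/6019 + 1111/9579 = -34502591/57656001 ≈ -0.59842)
U/((-49*g)) + 26346/(-8128) = -34502591/(57656001*((-49*(-16)))) + 26346/(-8128) = -34502591/57656001/784 + 26346*(-1/8128) = -34502591/57656001*1/784 - 13173/4064 = -34502591/45202304784 - 13173/4064 = -37224386215591/11481385415136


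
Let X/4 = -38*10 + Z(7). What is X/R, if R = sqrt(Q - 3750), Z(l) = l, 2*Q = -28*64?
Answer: 746*I*sqrt(4646)/2323 ≈ 21.889*I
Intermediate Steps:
Q = -896 (Q = (-28*64)/2 = (1/2)*(-1792) = -896)
X = -1492 (X = 4*(-38*10 + 7) = 4*(-380 + 7) = 4*(-373) = -1492)
R = I*sqrt(4646) (R = sqrt(-896 - 3750) = sqrt(-4646) = I*sqrt(4646) ≈ 68.162*I)
X/R = -1492*(-I*sqrt(4646)/4646) = -(-746)*I*sqrt(4646)/2323 = 746*I*sqrt(4646)/2323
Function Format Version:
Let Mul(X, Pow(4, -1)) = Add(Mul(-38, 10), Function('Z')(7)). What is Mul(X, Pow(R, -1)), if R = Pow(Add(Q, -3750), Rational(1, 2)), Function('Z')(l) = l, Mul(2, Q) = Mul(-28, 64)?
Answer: Mul(Rational(746, 2323), I, Pow(4646, Rational(1, 2))) ≈ Mul(21.889, I)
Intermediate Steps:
Q = -896 (Q = Mul(Rational(1, 2), Mul(-28, 64)) = Mul(Rational(1, 2), -1792) = -896)
X = -1492 (X = Mul(4, Add(Mul(-38, 10), 7)) = Mul(4, Add(-380, 7)) = Mul(4, -373) = -1492)
R = Mul(I, Pow(4646, Rational(1, 2))) (R = Pow(Add(-896, -3750), Rational(1, 2)) = Pow(-4646, Rational(1, 2)) = Mul(I, Pow(4646, Rational(1, 2))) ≈ Mul(68.162, I))
Mul(X, Pow(R, -1)) = Mul(-1492, Pow(Mul(I, Pow(4646, Rational(1, 2))), -1)) = Mul(-1492, Mul(Rational(-1, 4646), I, Pow(4646, Rational(1, 2)))) = Mul(Rational(746, 2323), I, Pow(4646, Rational(1, 2)))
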